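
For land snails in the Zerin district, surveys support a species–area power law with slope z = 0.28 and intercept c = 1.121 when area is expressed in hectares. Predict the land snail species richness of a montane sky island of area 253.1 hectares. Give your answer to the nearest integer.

S = 1.121 × 253.1^0.28 = 1.121 × 4.709 ≈ 5.279

5 species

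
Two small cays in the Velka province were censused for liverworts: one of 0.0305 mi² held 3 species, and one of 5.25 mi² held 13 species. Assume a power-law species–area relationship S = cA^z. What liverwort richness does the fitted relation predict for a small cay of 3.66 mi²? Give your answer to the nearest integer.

z = ln(13/3) / ln(5.25/0.0305) = 1.4663 / 5.1483 = 0.2848
c = 3 / 0.0305^0.2848 = 3 / 0.3701 = 8.106
S₃ = 8.106 × 3.66^0.2848 = 8.106 × 1.447 ≈ 11.73

12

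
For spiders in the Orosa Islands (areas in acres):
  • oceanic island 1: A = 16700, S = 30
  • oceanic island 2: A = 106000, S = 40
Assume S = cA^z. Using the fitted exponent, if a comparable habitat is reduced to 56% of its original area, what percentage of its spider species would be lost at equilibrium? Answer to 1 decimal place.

z = ln(40/30) / ln(106000/16700) = 0.2877 / 1.8480 = 0.1557
S_new/S_old = (A_new/A_old)^z = 0.56^0.1557 = exp(0.1557 × -0.5798) = 0.9137
Fraction lost = 1 − 0.9137 = 0.08631

8.6%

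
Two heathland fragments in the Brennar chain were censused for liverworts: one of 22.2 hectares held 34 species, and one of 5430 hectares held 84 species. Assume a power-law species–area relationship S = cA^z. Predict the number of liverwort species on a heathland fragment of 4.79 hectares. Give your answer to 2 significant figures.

26

z = ln(84/34) / ln(5430/22.2) = 0.9045 / 5.4996 = 0.1645
c = 34 / 22.2^0.1645 = 34 / 1.665 = 20.42
S₃ = 20.42 × 4.79^0.1645 = 20.42 × 1.294 ≈ 26.42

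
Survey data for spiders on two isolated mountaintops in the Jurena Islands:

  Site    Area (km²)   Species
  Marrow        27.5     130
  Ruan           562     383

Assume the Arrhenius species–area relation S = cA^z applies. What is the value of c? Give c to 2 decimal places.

39.68

z = ln(S₂/S₁) / ln(A₂/A₁) = ln(383/130) / ln(562/27.5) = 1.0805 / 3.0173 = 0.3581
c = S₁ / A₁^z = 130 / 27.5^0.3581 = 130 / 3.277 = 39.68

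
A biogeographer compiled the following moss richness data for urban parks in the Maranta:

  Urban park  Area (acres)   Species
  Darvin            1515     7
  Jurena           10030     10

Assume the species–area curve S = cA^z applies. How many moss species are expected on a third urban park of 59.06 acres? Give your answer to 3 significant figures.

z = ln(10/7) / ln(10030/1515) = 0.3567 / 1.8902 = 0.1887
c = 7 / 1515^0.1887 = 7 / 3.982 = 1.758
S₃ = 1.758 × 59.06^0.1887 = 1.758 × 2.159 ≈ 3.795

3.79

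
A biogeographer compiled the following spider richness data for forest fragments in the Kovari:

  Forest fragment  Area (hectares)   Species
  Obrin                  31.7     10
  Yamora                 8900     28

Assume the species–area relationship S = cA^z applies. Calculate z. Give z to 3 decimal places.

0.183

Taking logs: ln S = ln c + z ln A, so z = (ln S₂ − ln S₁)/(ln A₂ − ln A₁).
z = ln(28/10) / ln(8900/31.7) = ln(2.8) / ln(280.8) = 1.0296 / 5.6375 = 0.1826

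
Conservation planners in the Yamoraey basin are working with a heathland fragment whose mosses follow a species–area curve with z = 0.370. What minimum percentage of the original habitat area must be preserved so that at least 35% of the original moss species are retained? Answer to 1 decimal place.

Need (A_new/A_old)^0.37 = 0.35, so A_new/A_old = 0.35^(1/0.37) = 0.35^2.703
ln(A_new/A_old) = ln 0.35 / 0.37 = -1.0498 / 0.37 = -2.8374
A_new/A_old = e^-2.8374 ≈ 0.05858

5.9%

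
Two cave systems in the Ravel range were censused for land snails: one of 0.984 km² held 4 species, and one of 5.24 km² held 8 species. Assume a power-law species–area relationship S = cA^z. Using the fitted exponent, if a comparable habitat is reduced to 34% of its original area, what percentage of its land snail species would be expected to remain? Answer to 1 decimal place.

z = ln(8/4) / ln(5.24/0.984) = 0.6931 / 1.6725 = 0.4144
S_new/S_old = (A_new/A_old)^z = 0.34^0.4144 = exp(0.4144 × -1.0788) = 0.6395

63.9%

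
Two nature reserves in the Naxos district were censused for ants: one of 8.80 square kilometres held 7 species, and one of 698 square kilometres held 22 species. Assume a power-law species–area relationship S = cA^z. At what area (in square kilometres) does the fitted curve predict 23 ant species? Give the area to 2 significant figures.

z = ln(22/7) / ln(698/8.8) = 1.1451 / 4.3735 = 0.2618
c = 7 / 8.8^0.2618 = 7 / 1.767 = 3.961
A = (23/3.961)^(1/0.2618) ⇒ ln A = ln(5.807)/0.2618 = 6.7180
A = e^6.7180 ≈ 827.2 square kilometres

830 square kilometres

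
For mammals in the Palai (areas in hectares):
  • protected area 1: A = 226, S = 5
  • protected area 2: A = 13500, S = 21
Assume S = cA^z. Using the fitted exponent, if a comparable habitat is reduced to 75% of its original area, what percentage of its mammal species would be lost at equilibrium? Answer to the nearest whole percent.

z = ln(21/5) / ln(13500/226) = 1.4351 / 4.0899 = 0.3509
S_new/S_old = (A_new/A_old)^z = 0.75^0.3509 = exp(0.3509 × -0.2877) = 0.904
Fraction lost = 1 − 0.904 = 0.09602

10%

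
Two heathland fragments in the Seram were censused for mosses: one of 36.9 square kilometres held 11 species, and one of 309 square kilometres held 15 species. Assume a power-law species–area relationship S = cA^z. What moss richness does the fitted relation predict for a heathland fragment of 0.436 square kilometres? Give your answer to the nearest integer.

z = ln(15/11) / ln(309/36.9) = 0.3102 / 2.1251 = 0.1459
c = 11 / 36.9^0.1459 = 11 / 1.693 = 6.497
S₃ = 6.497 × 0.436^0.1459 = 6.497 × 0.8859 ≈ 5.755

6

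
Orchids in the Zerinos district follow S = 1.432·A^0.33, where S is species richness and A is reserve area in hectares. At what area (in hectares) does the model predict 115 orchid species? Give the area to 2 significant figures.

115 = 1.432 × A^0.33  ⇒  A^0.33 = 115/1.432 = 80.31
ln A = ln(80.31) / 0.33 = 4.3859 / 0.33 = 13.2905
A = e^13.2905 ≈ 591540 hectares

590000 hectares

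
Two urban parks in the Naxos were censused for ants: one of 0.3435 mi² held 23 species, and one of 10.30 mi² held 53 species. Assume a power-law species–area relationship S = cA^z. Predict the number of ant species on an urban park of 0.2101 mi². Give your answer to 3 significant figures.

20.4

z = ln(53/23) / ln(10.3/0.3435) = 0.8348 / 3.4007 = 0.2455
c = 23 / 0.3435^0.2455 = 23 / 0.7693 = 29.9
S₃ = 29.9 × 0.2101^0.2455 = 29.9 × 0.6818 ≈ 20.39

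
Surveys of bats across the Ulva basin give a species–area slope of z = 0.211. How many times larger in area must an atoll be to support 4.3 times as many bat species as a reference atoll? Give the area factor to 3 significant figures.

1010

(A₂/A₁)^0.211 = 4.3, so A₂/A₁ = 4.3^(1/0.211) = 4.3^4.739
ln(A₂/A₁) = ln 4.3 / 0.211 = 1.4586 / 0.211 = 6.9129
A₂/A₁ = e^6.9129 ≈ 1005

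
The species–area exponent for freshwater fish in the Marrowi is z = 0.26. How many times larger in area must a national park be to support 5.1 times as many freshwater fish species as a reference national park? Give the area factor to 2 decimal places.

(A₂/A₁)^0.26 = 5.1, so A₂/A₁ = 5.1^(1/0.26) = 5.1^3.846
ln(A₂/A₁) = ln 5.1 / 0.26 = 1.6292 / 0.26 = 6.2663
A₂/A₁ = e^6.2663 ≈ 526.5

526.53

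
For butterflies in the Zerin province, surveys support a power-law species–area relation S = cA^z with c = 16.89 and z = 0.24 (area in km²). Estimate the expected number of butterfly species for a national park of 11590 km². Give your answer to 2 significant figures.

S = 16.89 × 11590^0.24 = 16.89 × 9.449 ≈ 159.6

160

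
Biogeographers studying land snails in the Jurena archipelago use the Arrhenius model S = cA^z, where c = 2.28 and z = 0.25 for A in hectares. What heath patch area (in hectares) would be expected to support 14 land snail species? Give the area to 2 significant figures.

14 = 2.28 × A^0.25  ⇒  A^0.25 = 14/2.28 = 6.14
ln A = ln(6.14) / 0.25 = 1.8149 / 0.25 = 7.2595
A = e^7.2595 ≈ 1422 hectares

1400 hectares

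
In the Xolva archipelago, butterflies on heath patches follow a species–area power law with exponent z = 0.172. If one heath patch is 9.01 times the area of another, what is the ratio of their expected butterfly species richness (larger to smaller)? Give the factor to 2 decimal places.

1.46

S₂/S₁ = (A₂/A₁)^z = 9.01^0.172
ln(S₂/S₁) = 0.172 × ln 9.01 = 0.172 × 2.1983 = 0.3781
S₂/S₁ = e^0.3781 ≈ 1.46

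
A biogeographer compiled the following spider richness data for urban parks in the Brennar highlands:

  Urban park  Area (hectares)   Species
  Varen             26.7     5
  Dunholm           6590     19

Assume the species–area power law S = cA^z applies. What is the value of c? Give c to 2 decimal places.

z = ln(S₂/S₁) / ln(A₂/A₁) = ln(19/5) / ln(6590/26.7) = 1.3350 / 5.5086 = 0.2423
c = S₁ / A₁^z = 5 / 26.7^0.2423 = 5 / 2.217 = 2.256

2.26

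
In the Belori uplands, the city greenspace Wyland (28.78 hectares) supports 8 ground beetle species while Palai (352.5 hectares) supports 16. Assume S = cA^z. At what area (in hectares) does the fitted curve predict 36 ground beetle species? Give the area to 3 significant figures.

6610 hectares

z = ln(16/8) / ln(352.5/28.78) = 0.6931 / 2.5054 = 0.2767
c = 8 / 28.78^0.2767 = 8 / 2.533 = 3.158
A = (36/3.158)^(1/0.2767) ⇒ ln A = ln(11.4)/0.2767 = 8.7961
A = e^8.7961 ≈ 6609 hectares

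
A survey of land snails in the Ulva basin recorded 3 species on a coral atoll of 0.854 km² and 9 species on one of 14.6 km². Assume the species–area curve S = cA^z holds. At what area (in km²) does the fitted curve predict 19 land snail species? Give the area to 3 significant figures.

z = ln(9/3) / ln(14.6/0.854) = 1.0986 / 2.8388 = 0.3870
c = 3 / 0.854^0.3870 = 3 / 0.9408 = 3.189
A = (19/3.189)^(1/0.3870) ⇒ ln A = ln(5.958)/0.3870 = 4.6118
A = e^4.6118 ≈ 100.7 km²

101 km²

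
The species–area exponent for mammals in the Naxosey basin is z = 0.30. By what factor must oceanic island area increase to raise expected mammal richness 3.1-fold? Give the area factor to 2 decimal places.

(A₂/A₁)^0.3 = 3.1, so A₂/A₁ = 3.1^(1/0.3) = 3.1^3.333
ln(A₂/A₁) = ln 3.1 / 0.3 = 1.1314 / 0.3 = 3.7713
A₂/A₁ = e^3.7713 ≈ 43.44

43.44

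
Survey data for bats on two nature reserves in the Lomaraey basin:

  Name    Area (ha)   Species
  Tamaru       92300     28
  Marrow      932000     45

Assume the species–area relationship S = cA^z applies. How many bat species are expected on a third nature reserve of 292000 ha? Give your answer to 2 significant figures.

z = ln(45/28) / ln(932000/92300) = 0.4745 / 2.3123 = 0.2052
c = 28 / 92300^0.2052 = 28 / 10.44 = 2.681
S₃ = 2.681 × 292000^0.2052 = 2.681 × 13.23 ≈ 35.46

35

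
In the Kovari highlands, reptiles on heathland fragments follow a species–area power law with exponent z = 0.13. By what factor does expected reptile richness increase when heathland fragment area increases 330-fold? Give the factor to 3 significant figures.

S₂/S₁ = (A₂/A₁)^z = 330^0.13
ln(S₂/S₁) = 0.13 × ln 330 = 0.13 × 5.7991 = 0.7539
S₂/S₁ = e^0.7539 ≈ 2.125

2.13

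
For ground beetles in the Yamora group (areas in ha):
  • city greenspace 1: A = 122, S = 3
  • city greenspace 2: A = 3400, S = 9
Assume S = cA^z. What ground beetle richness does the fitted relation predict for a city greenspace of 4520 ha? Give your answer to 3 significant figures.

9.89

z = ln(9/3) / ln(3400/122) = 1.0986 / 3.3275 = 0.3302
c = 3 / 122^0.3302 = 3 / 4.885 = 0.6142
S₃ = 0.6142 × 4520^0.3302 = 0.6142 × 16.1 ≈ 9.887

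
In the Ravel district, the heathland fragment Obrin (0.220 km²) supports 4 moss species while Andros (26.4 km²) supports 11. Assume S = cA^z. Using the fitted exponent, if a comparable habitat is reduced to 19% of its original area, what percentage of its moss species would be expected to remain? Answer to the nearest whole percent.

z = ln(11/4) / ln(26.4/0.22) = 1.0116 / 4.7875 = 0.2113
S_new/S_old = (A_new/A_old)^z = 0.19^0.2113 = exp(0.2113 × -1.6607) = 0.704

70%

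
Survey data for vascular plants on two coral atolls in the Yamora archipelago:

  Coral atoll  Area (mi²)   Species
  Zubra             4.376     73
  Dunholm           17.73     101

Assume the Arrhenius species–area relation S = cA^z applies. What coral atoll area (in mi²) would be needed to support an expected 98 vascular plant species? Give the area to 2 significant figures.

z = ln(101/73) / ln(17.73/4.376) = 0.3247 / 1.3991 = 0.2320
c = 73 / 4.376^0.2320 = 73 / 1.409 = 51.83
A = (98/51.83)^(1/0.2320) ⇒ ln A = ln(1.891)/0.2320 = 2.7453
A = e^2.7453 ≈ 15.57 mi²

16 mi²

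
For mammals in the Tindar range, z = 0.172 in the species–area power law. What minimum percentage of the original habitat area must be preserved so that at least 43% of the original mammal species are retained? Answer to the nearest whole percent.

Need (A_new/A_old)^0.172 = 0.43, so A_new/A_old = 0.43^(1/0.172) = 0.43^5.814
ln(A_new/A_old) = ln 0.43 / 0.172 = -0.8440 / 0.172 = -4.9068
A_new/A_old = e^-4.9068 ≈ 0.007396

1%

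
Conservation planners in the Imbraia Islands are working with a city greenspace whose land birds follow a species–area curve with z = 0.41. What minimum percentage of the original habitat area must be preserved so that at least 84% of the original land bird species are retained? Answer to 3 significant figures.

65.4%

Need (A_new/A_old)^0.41 = 0.84, so A_new/A_old = 0.84^(1/0.41) = 0.84^2.439
ln(A_new/A_old) = ln 0.84 / 0.41 = -0.1744 / 0.41 = -0.4253
A_new/A_old = e^-0.4253 ≈ 0.6536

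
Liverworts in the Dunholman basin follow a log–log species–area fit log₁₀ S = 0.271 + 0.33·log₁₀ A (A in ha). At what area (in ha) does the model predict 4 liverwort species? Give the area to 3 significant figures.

4 = 1.866 × A^0.33  ⇒  A^0.33 = 4/1.866 = 2.143
ln A = ln(2.143) / 0.33 = 0.7623 / 0.33 = 2.3100
A = e^2.3100 ≈ 10.07 ha

10.1 ha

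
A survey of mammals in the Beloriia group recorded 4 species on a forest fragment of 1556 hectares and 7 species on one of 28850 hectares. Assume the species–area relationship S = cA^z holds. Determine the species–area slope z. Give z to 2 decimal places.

0.19

Taking logs: ln S = ln c + z ln A, so z = (ln S₂ − ln S₁)/(ln A₂ − ln A₁).
z = ln(7/4) / ln(28850/1556) = ln(1.75) / ln(18.54) = 0.5596 / 2.9200 = 0.1916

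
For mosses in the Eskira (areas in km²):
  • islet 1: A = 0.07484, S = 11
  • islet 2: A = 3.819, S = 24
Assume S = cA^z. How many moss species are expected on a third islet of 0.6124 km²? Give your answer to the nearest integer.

17

z = ln(24/11) / ln(3.819/0.07484) = 0.7802 / 3.9324 = 0.1984
c = 11 / 0.07484^0.1984 = 11 / 0.5979 = 18.4
S₃ = 18.4 × 0.6124^0.1984 = 18.4 × 0.9073 ≈ 16.69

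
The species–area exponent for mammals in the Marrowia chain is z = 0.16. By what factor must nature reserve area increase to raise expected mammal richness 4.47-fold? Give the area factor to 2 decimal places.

(A₂/A₁)^0.16 = 4.47, so A₂/A₁ = 4.47^(1/0.16) = 4.47^6.25
ln(A₂/A₁) = ln 4.47 / 0.16 = 1.4974 / 0.16 = 9.3587
A₂/A₁ = e^9.3587 ≈ 11599

11599.04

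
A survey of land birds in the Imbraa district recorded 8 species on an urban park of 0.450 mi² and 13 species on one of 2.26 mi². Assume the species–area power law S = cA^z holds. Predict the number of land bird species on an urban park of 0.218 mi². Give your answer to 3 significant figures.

6.43

z = ln(13/8) / ln(2.26/0.45) = 0.4855 / 1.6139 = 0.3008
c = 8 / 0.45^0.3008 = 8 / 0.7865 = 10.17
S₃ = 10.17 × 0.218^0.3008 = 10.17 × 0.6324 ≈ 6.433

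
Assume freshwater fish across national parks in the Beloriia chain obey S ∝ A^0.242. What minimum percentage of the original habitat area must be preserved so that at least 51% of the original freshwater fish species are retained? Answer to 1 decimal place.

Need (A_new/A_old)^0.242 = 0.51, so A_new/A_old = 0.51^(1/0.242) = 0.51^4.132
ln(A_new/A_old) = ln 0.51 / 0.242 = -0.6733 / 0.242 = -2.7824
A_new/A_old = e^-2.7824 ≈ 0.06189

6.2%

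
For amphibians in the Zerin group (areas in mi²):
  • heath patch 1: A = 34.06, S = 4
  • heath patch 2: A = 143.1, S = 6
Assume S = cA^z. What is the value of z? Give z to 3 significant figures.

0.282

Taking logs: ln S = ln c + z ln A, so z = (ln S₂ − ln S₁)/(ln A₂ − ln A₁).
z = ln(6/4) / ln(143.1/34.06) = ln(1.5) / ln(4.201) = 0.4055 / 1.4354 = 0.2825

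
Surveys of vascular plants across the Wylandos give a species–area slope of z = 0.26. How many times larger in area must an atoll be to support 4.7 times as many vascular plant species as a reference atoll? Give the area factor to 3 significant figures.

385

(A₂/A₁)^0.26 = 4.7, so A₂/A₁ = 4.7^(1/0.26) = 4.7^3.846
ln(A₂/A₁) = ln 4.7 / 0.26 = 1.5476 / 0.26 = 5.9522
A₂/A₁ = e^5.9522 ≈ 384.6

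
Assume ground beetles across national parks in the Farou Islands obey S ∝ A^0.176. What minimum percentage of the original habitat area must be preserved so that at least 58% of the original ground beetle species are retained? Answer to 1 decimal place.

Need (A_new/A_old)^0.176 = 0.58, so A_new/A_old = 0.58^(1/0.176) = 0.58^5.682
ln(A_new/A_old) = ln 0.58 / 0.176 = -0.5447 / 0.176 = -3.0950
A_new/A_old = e^-3.0950 ≈ 0.04527

4.5%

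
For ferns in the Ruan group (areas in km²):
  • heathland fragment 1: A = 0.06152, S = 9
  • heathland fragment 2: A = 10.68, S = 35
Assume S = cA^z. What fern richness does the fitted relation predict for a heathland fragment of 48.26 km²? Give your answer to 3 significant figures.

52.1

z = ln(35/9) / ln(10.68/0.06152) = 1.3581 / 5.1568 = 0.2634
c = 9 / 0.06152^0.2634 = 9 / 0.4798 = 18.76
S₃ = 18.76 × 48.26^0.2634 = 18.76 × 2.776 ≈ 52.07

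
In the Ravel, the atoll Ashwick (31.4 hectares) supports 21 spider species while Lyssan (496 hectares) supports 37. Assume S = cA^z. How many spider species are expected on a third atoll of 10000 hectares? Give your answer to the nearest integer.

69

z = ln(37/21) / ln(496/31.4) = 0.5664 / 2.7598 = 0.2052
c = 21 / 31.4^0.2052 = 21 / 2.029 = 10.35
S₃ = 10.35 × 10000^0.2052 = 10.35 × 6.621 ≈ 68.54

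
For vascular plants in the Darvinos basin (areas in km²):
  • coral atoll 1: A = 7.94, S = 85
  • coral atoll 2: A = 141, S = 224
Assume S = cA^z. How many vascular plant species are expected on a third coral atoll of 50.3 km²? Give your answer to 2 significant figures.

z = ln(224/85) / ln(141/7.94) = 0.9690 / 2.8768 = 0.3368
c = 85 / 7.94^0.3368 = 85 / 2.009 = 42.3
S₃ = 42.3 × 50.3^0.3368 = 42.3 × 3.742 ≈ 158.3

160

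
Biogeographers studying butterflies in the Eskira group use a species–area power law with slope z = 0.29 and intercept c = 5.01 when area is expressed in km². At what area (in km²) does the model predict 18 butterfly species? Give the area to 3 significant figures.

82.3 km²

18 = 5.01 × A^0.29  ⇒  A^0.29 = 18/5.01 = 3.593
ln A = ln(3.593) / 0.29 = 1.2789 / 0.29 = 4.4101
A = e^4.4101 ≈ 82.28 km²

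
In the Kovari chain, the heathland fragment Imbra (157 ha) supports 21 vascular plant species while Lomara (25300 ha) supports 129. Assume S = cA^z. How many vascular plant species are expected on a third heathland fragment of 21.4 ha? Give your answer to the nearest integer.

10

z = ln(129/21) / ln(25300/157) = 1.8153 / 5.0823 = 0.3572
c = 21 / 157^0.3572 = 21 / 6.086 = 3.451
S₃ = 3.451 × 21.4^0.3572 = 3.451 × 2.987 ≈ 10.31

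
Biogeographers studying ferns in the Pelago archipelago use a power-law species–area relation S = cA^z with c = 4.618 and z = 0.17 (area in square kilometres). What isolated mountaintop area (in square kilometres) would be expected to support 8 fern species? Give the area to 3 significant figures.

8 = 4.618 × A^0.17  ⇒  A^0.17 = 8/4.618 = 1.732
ln A = ln(1.732) / 0.17 = 0.5495 / 0.17 = 3.2322
A = e^3.2322 ≈ 25.34 square kilometres

25.3 square kilometres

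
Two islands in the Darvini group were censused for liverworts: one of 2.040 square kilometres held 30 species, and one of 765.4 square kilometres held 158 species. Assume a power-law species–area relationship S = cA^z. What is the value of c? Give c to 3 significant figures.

24.6

z = ln(S₂/S₁) / ln(A₂/A₁) = ln(158/30) / ln(765.4/2.04) = 1.6614 / 5.9274 = 0.2803
c = S₁ / A₁^z = 30 / 2.04^0.2803 = 30 / 1.221 = 24.57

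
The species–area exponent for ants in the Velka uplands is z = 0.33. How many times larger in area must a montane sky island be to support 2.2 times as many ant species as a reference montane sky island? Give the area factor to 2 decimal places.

10.91

(A₂/A₁)^0.33 = 2.2, so A₂/A₁ = 2.2^(1/0.33) = 2.2^3.03
ln(A₂/A₁) = ln 2.2 / 0.33 = 0.7885 / 0.33 = 2.3893
A₂/A₁ = e^2.3893 ≈ 10.91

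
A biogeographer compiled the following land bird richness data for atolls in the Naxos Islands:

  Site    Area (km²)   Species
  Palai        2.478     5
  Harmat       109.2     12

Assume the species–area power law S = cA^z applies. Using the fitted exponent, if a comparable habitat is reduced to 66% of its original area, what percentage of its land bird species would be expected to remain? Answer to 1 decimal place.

z = ln(12/5) / ln(109.2/2.478) = 0.8755 / 3.7857 = 0.2313
S_new/S_old = (A_new/A_old)^z = 0.66^0.2313 = exp(0.2313 × -0.4155) = 0.9084

90.8%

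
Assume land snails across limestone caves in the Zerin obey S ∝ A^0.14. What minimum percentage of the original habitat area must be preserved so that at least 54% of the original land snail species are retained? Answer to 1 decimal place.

Need (A_new/A_old)^0.14 = 0.54, so A_new/A_old = 0.54^(1/0.14) = 0.54^7.143
ln(A_new/A_old) = ln 0.54 / 0.14 = -0.6162 / 0.14 = -4.4013
A_new/A_old = e^-4.4013 ≈ 0.01226

1.2%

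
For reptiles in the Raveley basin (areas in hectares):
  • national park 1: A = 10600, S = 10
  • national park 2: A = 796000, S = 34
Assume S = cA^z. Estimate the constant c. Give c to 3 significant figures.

z = ln(S₂/S₁) / ln(A₂/A₁) = ln(34/10) / ln(796000/10600) = 1.2238 / 4.3187 = 0.2834
c = S₁ / A₁^z = 10 / 10600^0.2834 = 10 / 13.82 = 0.7234

0.723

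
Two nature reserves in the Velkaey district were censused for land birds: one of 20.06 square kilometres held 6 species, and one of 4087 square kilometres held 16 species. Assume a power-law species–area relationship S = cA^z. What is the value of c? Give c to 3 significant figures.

3.45

z = ln(S₂/S₁) / ln(A₂/A₁) = ln(16/6) / ln(4087/20.06) = 0.9808 / 5.3168 = 0.1845
c = S₁ / A₁^z = 6 / 20.06^0.1845 = 6 / 1.739 = 3.451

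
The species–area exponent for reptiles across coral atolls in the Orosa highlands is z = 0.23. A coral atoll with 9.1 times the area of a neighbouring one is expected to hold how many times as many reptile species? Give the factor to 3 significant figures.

S₂/S₁ = (A₂/A₁)^z = 9.1^0.23
ln(S₂/S₁) = 0.23 × ln 9.1 = 0.23 × 2.2083 = 0.5079
S₂/S₁ = e^0.5079 ≈ 1.662

1.66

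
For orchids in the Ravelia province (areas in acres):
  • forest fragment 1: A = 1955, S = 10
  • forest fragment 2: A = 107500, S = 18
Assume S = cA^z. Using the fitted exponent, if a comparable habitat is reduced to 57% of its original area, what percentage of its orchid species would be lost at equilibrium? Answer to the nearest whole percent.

z = ln(18/10) / ln(107500/1955) = 0.5878 / 4.0071 = 0.1467
S_new/S_old = (A_new/A_old)^z = 0.57^0.1467 = exp(0.1467 × -0.5621) = 0.9209
Fraction lost = 1 − 0.9209 = 0.07915

8%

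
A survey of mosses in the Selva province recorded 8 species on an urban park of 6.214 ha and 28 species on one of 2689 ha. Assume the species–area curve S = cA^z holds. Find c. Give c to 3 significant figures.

5.49

z = ln(S₂/S₁) / ln(A₂/A₁) = ln(28/8) / ln(2689/6.214) = 1.2528 / 6.0701 = 0.2064
c = S₁ / A₁^z = 8 / 6.214^0.2064 = 8 / 1.458 = 5.487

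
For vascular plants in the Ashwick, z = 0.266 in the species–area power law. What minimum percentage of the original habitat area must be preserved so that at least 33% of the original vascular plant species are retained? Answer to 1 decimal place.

Need (A_new/A_old)^0.266 = 0.33, so A_new/A_old = 0.33^(1/0.266) = 0.33^3.759
ln(A_new/A_old) = ln 0.33 / 0.266 = -1.1087 / 0.266 = -4.1679
A_new/A_old = e^-4.1679 ≈ 0.01548

1.5%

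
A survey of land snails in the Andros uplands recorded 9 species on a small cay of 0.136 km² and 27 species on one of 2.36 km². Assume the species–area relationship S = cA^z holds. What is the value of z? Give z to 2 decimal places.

Taking logs: ln S = ln c + z ln A, so z = (ln S₂ − ln S₁)/(ln A₂ − ln A₁).
z = ln(27/9) / ln(2.36/0.136) = ln(3) / ln(17.35) = 1.0986 / 2.8538 = 0.3850

0.38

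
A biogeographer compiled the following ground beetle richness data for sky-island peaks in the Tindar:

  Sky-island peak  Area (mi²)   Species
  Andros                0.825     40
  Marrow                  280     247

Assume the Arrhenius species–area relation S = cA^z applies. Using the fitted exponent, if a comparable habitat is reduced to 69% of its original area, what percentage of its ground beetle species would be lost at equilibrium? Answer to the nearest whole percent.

11%

z = ln(247/40) / ln(280/0.825) = 1.8205 / 5.8272 = 0.3124
S_new/S_old = (A_new/A_old)^z = 0.69^0.3124 = exp(0.3124 × -0.3711) = 0.8905
Fraction lost = 1 − 0.8905 = 0.1095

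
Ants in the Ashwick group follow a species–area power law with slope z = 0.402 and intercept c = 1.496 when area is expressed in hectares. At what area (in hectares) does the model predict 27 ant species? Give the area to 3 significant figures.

1330 hectares

27 = 1.496 × A^0.402  ⇒  A^0.402 = 27/1.496 = 18.05
ln A = ln(18.05) / 0.402 = 2.8930 / 0.402 = 7.1966
A = e^7.1966 ≈ 1335 hectares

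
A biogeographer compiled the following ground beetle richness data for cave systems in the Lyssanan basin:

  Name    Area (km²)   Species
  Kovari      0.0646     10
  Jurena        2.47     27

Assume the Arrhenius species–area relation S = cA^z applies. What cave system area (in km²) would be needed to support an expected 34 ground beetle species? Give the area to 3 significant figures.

5.75 km²

z = ln(27/10) / ln(2.47/0.0646) = 0.9933 / 3.6438 = 0.2726
c = 10 / 0.0646^0.2726 = 10 / 0.4739 = 21.1
A = (34/21.1)^(1/0.2726) ⇒ ln A = ln(1.611)/0.2726 = 1.7499
A = e^1.7499 ≈ 5.754 km²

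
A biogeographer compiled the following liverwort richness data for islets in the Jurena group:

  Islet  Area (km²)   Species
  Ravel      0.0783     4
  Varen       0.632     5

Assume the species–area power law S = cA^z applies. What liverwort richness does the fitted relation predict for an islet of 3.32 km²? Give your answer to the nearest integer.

6

z = ln(5/4) / ln(0.632/0.0783) = 0.2231 / 2.0883 = 0.1069
c = 4 / 0.0783^0.1069 = 4 / 0.7617 = 5.251
S₃ = 5.251 × 3.32^0.1069 = 5.251 × 1.137 ≈ 5.97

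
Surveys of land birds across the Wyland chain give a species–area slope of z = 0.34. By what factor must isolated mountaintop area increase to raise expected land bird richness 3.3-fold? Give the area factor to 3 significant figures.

33.5

(A₂/A₁)^0.34 = 3.3, so A₂/A₁ = 3.3^(1/0.34) = 3.3^2.941
ln(A₂/A₁) = ln 3.3 / 0.34 = 1.1939 / 0.34 = 3.5115
A₂/A₁ = e^3.5115 ≈ 33.5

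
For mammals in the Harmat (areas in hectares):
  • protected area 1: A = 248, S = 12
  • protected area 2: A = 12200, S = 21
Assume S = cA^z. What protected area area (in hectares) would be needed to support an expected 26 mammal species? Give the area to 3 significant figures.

54000 hectares

z = ln(21/12) / ln(12200/248) = 0.5596 / 3.8958 = 0.1436
c = 12 / 248^0.1436 = 12 / 2.208 = 5.435
A = (26/5.435)^(1/0.1436) ⇒ ln A = ln(4.784)/0.1436 = 10.8960
A = e^10.8960 ≈ 53959 hectares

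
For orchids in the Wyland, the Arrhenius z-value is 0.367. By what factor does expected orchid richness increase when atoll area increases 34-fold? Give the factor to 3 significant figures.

3.65

S₂/S₁ = (A₂/A₁)^z = 34^0.367
ln(S₂/S₁) = 0.367 × ln 34 = 0.367 × 3.5264 = 1.2942
S₂/S₁ = e^1.2942 ≈ 3.648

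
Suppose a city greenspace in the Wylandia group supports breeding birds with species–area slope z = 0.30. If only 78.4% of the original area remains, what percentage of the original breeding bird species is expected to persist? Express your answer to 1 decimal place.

93.0%

S_new/S_old = (A_new/A_old)^z = 0.784^0.3
= exp(0.3 × ln 0.784) = exp(0.3 × -0.2433) = exp(-0.0730) ≈ 0.9296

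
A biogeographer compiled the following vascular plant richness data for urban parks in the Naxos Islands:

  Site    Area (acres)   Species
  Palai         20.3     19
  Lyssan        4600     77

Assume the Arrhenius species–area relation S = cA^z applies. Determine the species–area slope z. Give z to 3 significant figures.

Taking logs: ln S = ln c + z ln A, so z = (ln S₂ − ln S₁)/(ln A₂ − ln A₁).
z = ln(77/19) / ln(4600/20.3) = ln(4.053) / ln(226.6) = 1.3994 / 5.4232 = 0.2580

0.258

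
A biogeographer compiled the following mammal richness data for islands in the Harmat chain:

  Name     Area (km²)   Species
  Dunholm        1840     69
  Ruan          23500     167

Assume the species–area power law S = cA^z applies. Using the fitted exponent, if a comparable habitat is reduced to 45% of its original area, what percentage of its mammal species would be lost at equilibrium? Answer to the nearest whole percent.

24%

z = ln(167/69) / ln(23500/1840) = 0.8839 / 2.5472 = 0.3470
S_new/S_old = (A_new/A_old)^z = 0.45^0.3470 = exp(0.3470 × -0.7985) = 0.758
Fraction lost = 1 − 0.758 = 0.242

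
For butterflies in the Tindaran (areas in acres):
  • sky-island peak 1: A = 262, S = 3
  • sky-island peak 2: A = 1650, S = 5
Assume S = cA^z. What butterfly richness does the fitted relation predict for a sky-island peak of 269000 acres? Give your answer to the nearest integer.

21

z = ln(5/3) / ln(1650/262) = 0.5108 / 1.8402 = 0.2776
c = 3 / 262^0.2776 = 3 / 4.691 = 0.6395
S₃ = 0.6395 × 269000^0.2776 = 0.6395 × 32.16 ≈ 20.56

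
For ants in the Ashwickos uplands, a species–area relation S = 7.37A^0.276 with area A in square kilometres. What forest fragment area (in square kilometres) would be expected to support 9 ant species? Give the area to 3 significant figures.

9 = 7.37 × A^0.276  ⇒  A^0.276 = 9/7.37 = 1.221
ln A = ln(1.221) / 0.276 = 0.1998 / 0.276 = 0.7239
A = e^0.7239 ≈ 2.063 square kilometres

2.06 square kilometres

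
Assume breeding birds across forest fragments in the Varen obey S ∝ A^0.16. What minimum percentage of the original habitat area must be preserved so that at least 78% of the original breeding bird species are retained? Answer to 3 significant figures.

Need (A_new/A_old)^0.16 = 0.78, so A_new/A_old = 0.78^(1/0.16) = 0.78^6.25
ln(A_new/A_old) = ln 0.78 / 0.16 = -0.2485 / 0.16 = -1.5529
A_new/A_old = e^-1.5529 ≈ 0.2116

21.2%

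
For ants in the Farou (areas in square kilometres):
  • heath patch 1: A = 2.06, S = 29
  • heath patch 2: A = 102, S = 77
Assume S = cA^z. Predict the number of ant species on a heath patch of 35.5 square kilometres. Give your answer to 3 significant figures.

z = ln(77/29) / ln(102/2.06) = 0.9765 / 3.9023 = 0.2502
c = 29 / 2.06^0.2502 = 29 / 1.198 = 24.2
S₃ = 24.2 × 35.5^0.2502 = 24.2 × 2.443 ≈ 59.13

59.1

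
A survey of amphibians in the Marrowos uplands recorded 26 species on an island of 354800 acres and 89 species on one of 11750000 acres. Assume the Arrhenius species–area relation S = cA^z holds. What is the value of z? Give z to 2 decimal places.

0.35

Taking logs: ln S = ln c + z ln A, so z = (ln S₂ − ln S₁)/(ln A₂ − ln A₁).
z = ln(89/26) / ln(11750000/354800) = ln(3.423) / ln(33.12) = 1.2305 / 3.5001 = 0.3516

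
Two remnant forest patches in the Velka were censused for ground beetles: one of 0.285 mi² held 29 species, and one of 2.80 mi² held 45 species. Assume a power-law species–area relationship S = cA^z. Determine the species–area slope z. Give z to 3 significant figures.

Taking logs: ln S = ln c + z ln A, so z = (ln S₂ − ln S₁)/(ln A₂ − ln A₁).
z = ln(45/29) / ln(2.8/0.285) = ln(1.552) / ln(9.825) = 0.4394 / 2.2849 = 0.1923

0.192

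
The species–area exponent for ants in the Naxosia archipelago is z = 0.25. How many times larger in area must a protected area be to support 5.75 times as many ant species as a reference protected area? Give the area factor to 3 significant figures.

1090

(A₂/A₁)^0.25 = 5.75, so A₂/A₁ = 5.75^(1/0.25) = 5.75^4
ln(A₂/A₁) = ln 5.75 / 0.25 = 1.7492 / 0.25 = 6.9968
A₂/A₁ = e^6.9968 ≈ 1093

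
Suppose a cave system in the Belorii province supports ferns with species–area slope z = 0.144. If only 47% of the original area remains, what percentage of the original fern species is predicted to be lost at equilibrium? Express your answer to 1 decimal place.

S_new/S_old = (A_new/A_old)^z = 0.47^0.144
= exp(0.144 × ln 0.47) = exp(0.144 × -0.7550) = exp(-0.1087) ≈ 0.897
Fraction lost = 1 − 0.897 = 0.103

10.3%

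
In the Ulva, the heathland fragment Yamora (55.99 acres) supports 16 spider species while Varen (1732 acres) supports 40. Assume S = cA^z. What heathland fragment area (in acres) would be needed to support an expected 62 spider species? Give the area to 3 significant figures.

z = ln(40/16) / ln(1732/55.99) = 0.9163 / 3.4319 = 0.2670
c = 16 / 55.99^0.2670 = 16 / 2.929 = 5.462
A = (62/5.462)^(1/0.2670) ⇒ ln A = ln(11.35)/0.2670 = 9.0985
A = e^9.0985 ≈ 8942 acres

8940 acres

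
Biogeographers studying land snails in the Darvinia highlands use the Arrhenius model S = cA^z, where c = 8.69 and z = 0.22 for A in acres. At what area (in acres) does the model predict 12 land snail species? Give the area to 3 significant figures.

12 = 8.69 × A^0.22  ⇒  A^0.22 = 12/8.69 = 1.381
ln A = ln(1.381) / 0.22 = 0.3227 / 0.22 = 1.4670
A = e^1.4670 ≈ 4.336 acres

4.34 acres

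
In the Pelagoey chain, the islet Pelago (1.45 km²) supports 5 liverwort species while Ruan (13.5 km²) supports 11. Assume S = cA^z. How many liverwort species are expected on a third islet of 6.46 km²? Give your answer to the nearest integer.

8

z = ln(11/5) / ln(13.5/1.45) = 0.7885 / 2.2311 = 0.3534
c = 5 / 1.45^0.3534 = 5 / 1.14 = 4.385
S₃ = 4.385 × 6.46^0.3534 = 4.385 × 1.933 ≈ 8.478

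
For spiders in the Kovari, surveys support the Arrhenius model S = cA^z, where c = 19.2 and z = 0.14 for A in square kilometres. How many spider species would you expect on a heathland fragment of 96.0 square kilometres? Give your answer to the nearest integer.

S = 19.2 × 96^0.14
ln S = ln 19.2 + 0.14 × ln 96 = 2.9549 + 0.14 × 4.5643 = 3.5939
S = e^3.5939 ≈ 36.38

36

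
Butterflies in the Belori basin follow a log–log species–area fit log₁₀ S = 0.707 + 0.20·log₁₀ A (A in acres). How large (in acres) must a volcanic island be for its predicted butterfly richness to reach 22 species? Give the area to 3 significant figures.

22 = 5.093 × A^0.2  ⇒  A^0.2 = 22/5.093 = 4.319
ln A = ln(4.319) / 0.2 = 1.4631 / 0.2 = 7.3156
A = e^7.3156 ≈ 1504 acres

1500 acres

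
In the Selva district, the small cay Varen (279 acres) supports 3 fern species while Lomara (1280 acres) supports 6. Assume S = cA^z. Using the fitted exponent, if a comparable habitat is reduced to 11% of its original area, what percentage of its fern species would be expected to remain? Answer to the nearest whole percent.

37%

z = ln(6/3) / ln(1280/279) = 0.6931 / 1.5234 = 0.4550
S_new/S_old = (A_new/A_old)^z = 0.11^0.4550 = exp(0.4550 × -2.2073) = 0.3663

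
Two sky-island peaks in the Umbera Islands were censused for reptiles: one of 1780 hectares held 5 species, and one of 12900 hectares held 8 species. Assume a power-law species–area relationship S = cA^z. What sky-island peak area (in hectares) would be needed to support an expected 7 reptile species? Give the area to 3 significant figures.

7350 hectares

z = ln(8/5) / ln(12900/1780) = 0.4700 / 1.9806 = 0.2373
c = 5 / 1780^0.2373 = 5 / 5.907 = 0.8465
A = (7/0.8465)^(1/0.2373) ⇒ ln A = ln(8.269)/0.2373 = 8.9023
A = e^8.9023 ≈ 7349 hectares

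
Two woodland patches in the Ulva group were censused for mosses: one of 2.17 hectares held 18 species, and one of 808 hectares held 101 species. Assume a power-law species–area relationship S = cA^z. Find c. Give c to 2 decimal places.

14.36

z = ln(S₂/S₁) / ln(A₂/A₁) = ln(101/18) / ln(808/2.17) = 1.7247 / 5.9198 = 0.2914
c = S₁ / A₁^z = 18 / 2.17^0.2914 = 18 / 1.253 = 14.36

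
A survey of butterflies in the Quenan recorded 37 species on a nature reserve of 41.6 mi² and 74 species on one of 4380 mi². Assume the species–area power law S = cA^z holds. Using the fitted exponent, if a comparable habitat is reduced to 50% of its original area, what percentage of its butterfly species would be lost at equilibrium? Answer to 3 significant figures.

z = ln(74/37) / ln(4380/41.6) = 0.6931 / 4.6567 = 0.1488
S_new/S_old = (A_new/A_old)^z = 0.5^0.1488 = exp(0.1488 × -0.6931) = 0.902
Fraction lost = 1 − 0.902 = 0.09803

9.80%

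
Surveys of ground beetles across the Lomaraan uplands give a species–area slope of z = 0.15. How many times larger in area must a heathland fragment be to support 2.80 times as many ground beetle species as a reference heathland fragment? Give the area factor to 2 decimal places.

957.31

(A₂/A₁)^0.15 = 2.8, so A₂/A₁ = 2.8^(1/0.15) = 2.8^6.667
ln(A₂/A₁) = ln 2.8 / 0.15 = 1.0296 / 0.15 = 6.8641
A₂/A₁ = e^6.8641 ≈ 957.3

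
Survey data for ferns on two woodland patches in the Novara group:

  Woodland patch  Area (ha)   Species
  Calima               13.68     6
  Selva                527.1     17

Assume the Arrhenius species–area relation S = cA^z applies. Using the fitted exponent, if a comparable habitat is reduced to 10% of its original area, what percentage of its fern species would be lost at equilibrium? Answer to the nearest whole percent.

48%

z = ln(17/6) / ln(527.1/13.68) = 1.0415 / 3.6515 = 0.2852
S_new/S_old = (A_new/A_old)^z = 0.1^0.2852 = exp(0.2852 × -2.3026) = 0.5185
Fraction lost = 1 − 0.5185 = 0.4815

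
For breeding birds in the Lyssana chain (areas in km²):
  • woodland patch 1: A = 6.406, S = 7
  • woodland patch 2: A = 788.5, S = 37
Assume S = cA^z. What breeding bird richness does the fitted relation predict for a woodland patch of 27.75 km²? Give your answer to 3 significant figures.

z = ln(37/7) / ln(788.5/6.406) = 1.6650 / 4.8129 = 0.3459
c = 7 / 6.406^0.3459 = 7 / 1.901 = 3.682
S₃ = 3.682 × 27.75^0.3459 = 3.682 × 3.157 ≈ 11.62

11.6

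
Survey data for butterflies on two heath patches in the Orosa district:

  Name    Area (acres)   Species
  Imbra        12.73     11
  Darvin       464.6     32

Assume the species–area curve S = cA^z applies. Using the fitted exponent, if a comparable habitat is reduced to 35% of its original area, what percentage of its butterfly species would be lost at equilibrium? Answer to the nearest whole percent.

z = ln(32/11) / ln(464.6/12.73) = 1.0678 / 3.5972 = 0.2969
S_new/S_old = (A_new/A_old)^z = 0.35^0.2969 = exp(0.2969 × -1.0498) = 0.7322
Fraction lost = 1 − 0.7322 = 0.2678

27%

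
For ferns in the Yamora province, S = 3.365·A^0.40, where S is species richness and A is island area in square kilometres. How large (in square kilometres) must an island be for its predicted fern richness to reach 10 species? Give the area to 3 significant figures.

15.2 square kilometres

10 = 3.365 × A^0.4  ⇒  A^0.4 = 10/3.365 = 2.972
ln A = ln(2.972) / 0.4 = 1.0892 / 0.4 = 2.7229
A = e^2.7229 ≈ 15.22 square kilometres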